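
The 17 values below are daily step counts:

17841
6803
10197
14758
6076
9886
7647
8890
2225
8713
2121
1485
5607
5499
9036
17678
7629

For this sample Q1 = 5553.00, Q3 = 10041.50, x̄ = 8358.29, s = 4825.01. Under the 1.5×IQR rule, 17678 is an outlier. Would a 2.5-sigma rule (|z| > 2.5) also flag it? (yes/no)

no

z = (17678 − 8358.29) / 4825.01 = 1.93.
|z| = 1.93 ≤ 2.5.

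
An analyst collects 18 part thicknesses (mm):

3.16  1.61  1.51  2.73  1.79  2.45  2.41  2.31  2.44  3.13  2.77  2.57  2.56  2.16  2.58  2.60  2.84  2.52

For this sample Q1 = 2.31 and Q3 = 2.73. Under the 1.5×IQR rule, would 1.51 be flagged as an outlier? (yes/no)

yes

IQR = Q3 − Q1 = 2.73 − 2.31 = 0.42.
Lower fence = Q1 − 1.5·IQR = 2.31 − 0.63 = 1.68.
Upper fence = Q3 + 1.5·IQR = 2.73 + 0.63 = 3.36.
1.51 lies below the lower fence.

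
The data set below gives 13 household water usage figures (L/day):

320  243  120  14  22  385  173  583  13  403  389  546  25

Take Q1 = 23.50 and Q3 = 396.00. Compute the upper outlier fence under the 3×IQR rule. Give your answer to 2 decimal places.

IQR = Q3 − Q1 = 396.00 − 23.50 = 372.50.
Lower fence = Q1 − 3·IQR = 23.50 − 1117.50 = -1094.00.
Upper fence = Q3 + 3·IQR = 396.00 + 1117.50 = 1513.50.

1513.50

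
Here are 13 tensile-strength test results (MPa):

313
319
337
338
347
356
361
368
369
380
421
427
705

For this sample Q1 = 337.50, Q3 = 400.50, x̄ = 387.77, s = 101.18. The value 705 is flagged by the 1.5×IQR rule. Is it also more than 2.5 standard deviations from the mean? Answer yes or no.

z = (705 − 387.77) / 101.18 = 3.14.
|z| = 3.14 > 2.5.

yes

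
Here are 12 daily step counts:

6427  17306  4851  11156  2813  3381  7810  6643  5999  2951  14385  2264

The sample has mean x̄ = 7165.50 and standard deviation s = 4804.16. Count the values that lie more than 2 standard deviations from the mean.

Cutoffs: x̄ ± 2s = [-2442.82, 16773.82].
Outside the cutoffs: 17306.

1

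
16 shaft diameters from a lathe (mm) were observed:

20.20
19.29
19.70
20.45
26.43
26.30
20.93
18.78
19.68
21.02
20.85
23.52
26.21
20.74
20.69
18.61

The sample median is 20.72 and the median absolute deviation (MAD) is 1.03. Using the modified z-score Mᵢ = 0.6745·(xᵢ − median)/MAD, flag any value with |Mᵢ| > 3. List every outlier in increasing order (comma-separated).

26.21, 26.30, 26.43

|Mᵢ| > 3 ⇔ |xᵢ − 20.72| > 3·1.03/0.6745 = 4.58.
So outliers lie outside [16.14, 25.30].
26.21: M = 3.60 → outlier.
26.30: M = 3.65 → outlier.
26.43: M = 3.74 → outlier.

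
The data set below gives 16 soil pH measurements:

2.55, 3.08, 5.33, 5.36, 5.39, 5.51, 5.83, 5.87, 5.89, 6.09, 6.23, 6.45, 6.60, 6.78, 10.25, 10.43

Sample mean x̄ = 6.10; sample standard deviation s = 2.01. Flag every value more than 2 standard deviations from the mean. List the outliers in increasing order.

10.25, 10.43

Cutoffs at x̄ ± 2s: 6.10 ± 2·2.01 = [2.08, 10.12].
10.25: z = 2.06, |z| > 2 → outlier.
10.43: z = 2.15, |z| > 2 → outlier.
Every other value lies within [2.08, 10.12].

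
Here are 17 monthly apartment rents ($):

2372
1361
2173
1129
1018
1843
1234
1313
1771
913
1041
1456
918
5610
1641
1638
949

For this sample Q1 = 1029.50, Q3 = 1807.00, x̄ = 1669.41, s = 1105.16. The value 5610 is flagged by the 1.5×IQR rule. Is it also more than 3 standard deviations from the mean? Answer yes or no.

yes

z = (5610 − 1669.41) / 1105.16 = 3.57.
|z| = 3.57 > 3.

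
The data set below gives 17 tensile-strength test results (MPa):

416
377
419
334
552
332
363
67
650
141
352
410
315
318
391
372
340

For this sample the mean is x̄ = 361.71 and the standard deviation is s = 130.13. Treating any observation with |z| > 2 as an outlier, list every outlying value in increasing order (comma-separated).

Cutoffs at x̄ ± 2s: 361.71 ± 2·130.13 = [101.45, 621.97].
67: z = -2.26, |z| > 2 → outlier.
650: z = 2.22, |z| > 2 → outlier.
Every other value lies within [101.45, 621.97].

67, 650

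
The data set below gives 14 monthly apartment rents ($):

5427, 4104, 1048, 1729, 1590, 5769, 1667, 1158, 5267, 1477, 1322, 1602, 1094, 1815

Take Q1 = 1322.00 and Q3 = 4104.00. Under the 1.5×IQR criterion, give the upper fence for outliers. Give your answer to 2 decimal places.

8277.00

IQR = Q3 − Q1 = 4104.00 − 1322.00 = 2782.00.
Lower fence = Q1 − 1.5·IQR = 1322.00 − 4173.00 = -2851.00.
Upper fence = Q3 + 1.5·IQR = 4104.00 + 4173.00 = 8277.00.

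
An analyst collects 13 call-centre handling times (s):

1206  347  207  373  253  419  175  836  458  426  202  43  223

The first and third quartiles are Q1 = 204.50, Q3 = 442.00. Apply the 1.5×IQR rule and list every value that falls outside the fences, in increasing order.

836, 1206

IQR = Q3 − Q1 = 442.00 − 204.50 = 237.50.
Lower fence = Q1 − 1.5·IQR = 204.50 − 356.25 = -151.75.
Upper fence = Q3 + 1.5·IQR = 442.00 + 356.25 = 798.25.
836 > 798.25 → outlier.
1206 > 798.25 → outlier.
All remaining values lie within [-151.75, 798.25].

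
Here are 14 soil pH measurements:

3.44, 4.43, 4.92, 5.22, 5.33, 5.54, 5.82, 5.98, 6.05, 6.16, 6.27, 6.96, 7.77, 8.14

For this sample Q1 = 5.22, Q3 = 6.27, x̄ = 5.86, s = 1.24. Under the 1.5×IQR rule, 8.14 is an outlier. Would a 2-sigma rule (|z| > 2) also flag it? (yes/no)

z = (8.14 − 5.86) / 1.24 = 1.84.
|z| = 1.84 ≤ 2.

no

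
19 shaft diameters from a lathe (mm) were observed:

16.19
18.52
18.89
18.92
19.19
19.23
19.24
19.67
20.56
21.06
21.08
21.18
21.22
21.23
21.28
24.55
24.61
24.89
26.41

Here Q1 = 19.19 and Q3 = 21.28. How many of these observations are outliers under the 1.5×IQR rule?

IQR = 2.09; fences at 19.19 − 3.135 = 16.055 and 21.28 + 3.135 = 24.415.
Outside the cutoffs: 24.55, 24.61, 24.89, 26.41.

4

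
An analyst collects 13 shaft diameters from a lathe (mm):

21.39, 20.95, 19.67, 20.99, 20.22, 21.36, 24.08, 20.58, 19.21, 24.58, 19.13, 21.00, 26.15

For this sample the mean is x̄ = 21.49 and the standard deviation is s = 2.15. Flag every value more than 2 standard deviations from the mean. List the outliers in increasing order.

Cutoffs at x̄ ± 2s: 21.49 ± 2·2.15 = [17.19, 25.79].
26.15: z = 2.17, |z| > 2 → outlier.
Every other value lies within [17.19, 25.79].

26.15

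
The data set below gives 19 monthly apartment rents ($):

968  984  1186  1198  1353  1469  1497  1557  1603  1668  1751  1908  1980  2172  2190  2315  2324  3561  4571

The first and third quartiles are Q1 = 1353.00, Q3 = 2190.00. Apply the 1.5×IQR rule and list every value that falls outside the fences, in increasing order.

3561, 4571

IQR = Q3 − Q1 = 2190.00 − 1353.00 = 837.00.
Lower fence = Q1 − 1.5·IQR = 1353.00 − 1255.50 = 97.50.
Upper fence = Q3 + 1.5·IQR = 2190.00 + 1255.50 = 3445.50.
3561 > 3445.50 → outlier.
4571 > 3445.50 → outlier.
All remaining values lie within [97.50, 3445.50].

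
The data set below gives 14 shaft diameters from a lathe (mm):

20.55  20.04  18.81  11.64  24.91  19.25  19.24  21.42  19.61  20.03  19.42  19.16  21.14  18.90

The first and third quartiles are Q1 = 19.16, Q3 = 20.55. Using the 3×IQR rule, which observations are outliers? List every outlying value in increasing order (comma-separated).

11.64, 24.91

IQR = Q3 − Q1 = 20.55 − 19.16 = 1.39.
Lower fence = Q1 − 3·IQR = 19.16 − 4.17 = 14.99.
Upper fence = Q3 + 3·IQR = 20.55 + 4.17 = 24.72.
11.64 < 14.99 → outlier.
24.91 > 24.72 → outlier.
All remaining values lie within [14.99, 24.72].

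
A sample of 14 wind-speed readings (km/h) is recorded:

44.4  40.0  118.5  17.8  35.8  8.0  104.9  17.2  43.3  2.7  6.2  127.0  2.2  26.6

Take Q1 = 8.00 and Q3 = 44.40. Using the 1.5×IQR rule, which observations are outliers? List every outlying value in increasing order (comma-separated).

IQR = Q3 − Q1 = 44.40 − 8.00 = 36.40.
Lower fence = Q1 − 1.5·IQR = 8.00 − 54.60 = -46.60.
Upper fence = Q3 + 1.5·IQR = 44.40 + 54.60 = 99.00.
104.9 > 99.00 → outlier.
118.5 > 99.00 → outlier.
127.0 > 99.00 → outlier.
All remaining values lie within [-46.60, 99.00].

104.9, 118.5, 127.0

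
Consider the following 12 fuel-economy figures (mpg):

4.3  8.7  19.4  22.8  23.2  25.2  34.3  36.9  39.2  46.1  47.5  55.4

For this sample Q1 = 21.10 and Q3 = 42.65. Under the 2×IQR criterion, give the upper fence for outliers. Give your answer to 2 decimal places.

85.75

IQR = Q3 − Q1 = 42.65 − 21.10 = 21.55.
Lower fence = Q1 − 2·IQR = 21.10 − 43.10 = -22.00.
Upper fence = Q3 + 2·IQR = 42.65 + 43.10 = 85.75.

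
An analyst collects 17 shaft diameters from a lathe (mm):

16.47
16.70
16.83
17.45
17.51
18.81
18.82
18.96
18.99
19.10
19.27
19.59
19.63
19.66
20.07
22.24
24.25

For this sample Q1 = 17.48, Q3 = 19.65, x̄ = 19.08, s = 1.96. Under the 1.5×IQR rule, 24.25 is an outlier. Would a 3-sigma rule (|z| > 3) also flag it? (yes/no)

z = (24.25 − 19.08) / 1.96 = 2.64.
|z| = 2.64 ≤ 3.

no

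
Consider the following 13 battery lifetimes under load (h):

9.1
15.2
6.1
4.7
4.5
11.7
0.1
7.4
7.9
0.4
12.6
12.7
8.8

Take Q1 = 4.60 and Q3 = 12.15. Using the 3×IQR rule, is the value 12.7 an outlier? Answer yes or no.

no

IQR = Q3 − Q1 = 12.15 − 4.60 = 7.55.
Lower fence = Q1 − 3·IQR = 4.60 − 22.65 = -18.05.
Upper fence = Q3 + 3·IQR = 12.15 + 22.65 = 34.80.
12.7 lies within [-18.05, 34.80].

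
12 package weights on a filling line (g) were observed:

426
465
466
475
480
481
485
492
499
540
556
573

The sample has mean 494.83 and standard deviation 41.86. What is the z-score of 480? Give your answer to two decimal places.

-0.35

z = (480 − 494.83) / 41.86 = -0.35.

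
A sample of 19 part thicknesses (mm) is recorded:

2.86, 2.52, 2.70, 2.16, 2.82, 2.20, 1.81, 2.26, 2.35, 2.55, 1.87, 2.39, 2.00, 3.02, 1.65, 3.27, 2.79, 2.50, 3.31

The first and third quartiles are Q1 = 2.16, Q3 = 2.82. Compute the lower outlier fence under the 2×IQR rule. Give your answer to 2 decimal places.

0.84

IQR = Q3 − Q1 = 2.82 − 2.16 = 0.66.
Lower fence = Q1 − 2·IQR = 2.16 − 1.32 = 0.84.
Upper fence = Q3 + 2·IQR = 2.82 + 1.32 = 4.14.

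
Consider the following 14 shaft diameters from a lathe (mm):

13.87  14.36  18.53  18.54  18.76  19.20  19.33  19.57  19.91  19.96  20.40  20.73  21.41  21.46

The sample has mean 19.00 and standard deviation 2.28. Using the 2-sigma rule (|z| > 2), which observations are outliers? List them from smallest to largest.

13.87, 14.36

Cutoffs at x̄ ± 2s: 19.00 ± 2·2.28 = [14.44, 23.56].
13.87: z = -2.25, |z| > 2 → outlier.
14.36: z = -2.04, |z| > 2 → outlier.
Every other value lies within [14.44, 23.56].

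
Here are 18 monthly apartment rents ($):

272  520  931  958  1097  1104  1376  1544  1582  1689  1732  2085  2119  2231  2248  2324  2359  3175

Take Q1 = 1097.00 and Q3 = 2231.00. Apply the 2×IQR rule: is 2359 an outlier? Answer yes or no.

no

IQR = Q3 − Q1 = 2231.00 − 1097.00 = 1134.00.
Lower fence = Q1 − 2·IQR = 1097.00 − 2268.00 = -1171.00.
Upper fence = Q3 + 2·IQR = 2231.00 + 2268.00 = 4499.00.
2359 lies within [-1171.00, 4499.00].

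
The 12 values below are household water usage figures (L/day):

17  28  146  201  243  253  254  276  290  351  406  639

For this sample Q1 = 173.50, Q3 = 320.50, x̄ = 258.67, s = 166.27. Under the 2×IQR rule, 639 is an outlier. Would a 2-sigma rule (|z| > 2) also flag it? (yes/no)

yes

z = (639 − 258.67) / 166.27 = 2.29.
|z| = 2.29 > 2.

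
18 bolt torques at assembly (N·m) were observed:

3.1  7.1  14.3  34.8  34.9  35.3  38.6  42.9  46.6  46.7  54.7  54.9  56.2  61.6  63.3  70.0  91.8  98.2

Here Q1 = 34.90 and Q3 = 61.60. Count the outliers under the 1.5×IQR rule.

IQR = 26.70; fences at 34.90 − 40.05 = -5.15 and 61.60 + 40.05 = 101.65.
Every value lies within the cutoffs.

0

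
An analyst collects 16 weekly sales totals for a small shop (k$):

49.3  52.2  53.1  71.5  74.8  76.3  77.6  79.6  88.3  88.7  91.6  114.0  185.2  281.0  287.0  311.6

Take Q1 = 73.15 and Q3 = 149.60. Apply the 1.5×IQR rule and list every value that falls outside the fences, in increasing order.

IQR = Q3 − Q1 = 149.60 − 73.15 = 76.45.
Lower fence = Q1 − 1.5·IQR = 73.15 − 114.675 = -41.525.
Upper fence = Q3 + 1.5·IQR = 149.60 + 114.675 = 264.275.
281.0 > 264.275 → outlier.
287.0 > 264.275 → outlier.
311.6 > 264.275 → outlier.
All remaining values lie within [-41.525, 264.275].

281.0, 287.0, 311.6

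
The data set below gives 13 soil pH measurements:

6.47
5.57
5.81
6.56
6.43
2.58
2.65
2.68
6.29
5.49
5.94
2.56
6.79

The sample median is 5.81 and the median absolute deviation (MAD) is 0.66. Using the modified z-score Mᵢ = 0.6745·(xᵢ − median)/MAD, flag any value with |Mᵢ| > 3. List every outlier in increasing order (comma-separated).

|Mᵢ| > 3 ⇔ |xᵢ − 5.81| > 3·0.66/0.6745 = 2.94.
So outliers lie outside [2.87, 8.75].
2.56: M = -3.32 → outlier.
2.58: M = -3.30 → outlier.
2.65: M = -3.23 → outlier.
2.68: M = -3.20 → outlier.

2.56, 2.58, 2.65, 2.68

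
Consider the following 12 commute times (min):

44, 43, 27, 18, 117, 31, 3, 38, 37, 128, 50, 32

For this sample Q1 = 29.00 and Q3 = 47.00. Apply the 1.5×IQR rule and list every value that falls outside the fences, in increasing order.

IQR = Q3 − Q1 = 47.00 − 29.00 = 18.00.
Lower fence = Q1 − 1.5·IQR = 29.00 − 27.00 = 2.00.
Upper fence = Q3 + 1.5·IQR = 47.00 + 27.00 = 74.00.
117 > 74.00 → outlier.
128 > 74.00 → outlier.
All remaining values lie within [2.00, 74.00].

117, 128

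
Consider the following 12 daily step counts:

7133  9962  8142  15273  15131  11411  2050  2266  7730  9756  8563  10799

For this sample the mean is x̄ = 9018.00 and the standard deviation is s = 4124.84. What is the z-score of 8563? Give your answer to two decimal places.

-0.11

z = (8563 − 9018.00) / 4124.84 = -0.11.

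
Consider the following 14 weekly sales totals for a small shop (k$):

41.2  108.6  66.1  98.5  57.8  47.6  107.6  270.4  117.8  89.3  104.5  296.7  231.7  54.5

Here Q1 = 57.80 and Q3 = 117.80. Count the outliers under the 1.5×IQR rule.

3

IQR = 60.00; fences at 57.80 − 90.00 = -32.20 and 117.80 + 90.00 = 207.80.
Outside the cutoffs: 231.7, 270.4, 296.7.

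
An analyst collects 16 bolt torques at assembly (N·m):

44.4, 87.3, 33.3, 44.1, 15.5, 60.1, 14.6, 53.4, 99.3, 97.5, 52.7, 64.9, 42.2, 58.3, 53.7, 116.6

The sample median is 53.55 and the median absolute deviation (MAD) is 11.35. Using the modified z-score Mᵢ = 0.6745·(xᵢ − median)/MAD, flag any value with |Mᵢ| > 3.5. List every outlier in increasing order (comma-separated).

|Mᵢ| > 3.5 ⇔ |xᵢ − 53.55| > 3.5·11.35/0.6745 = 58.90.
So outliers lie outside [-5.35, 112.45].
116.6: M = 3.75 → outlier.

116.6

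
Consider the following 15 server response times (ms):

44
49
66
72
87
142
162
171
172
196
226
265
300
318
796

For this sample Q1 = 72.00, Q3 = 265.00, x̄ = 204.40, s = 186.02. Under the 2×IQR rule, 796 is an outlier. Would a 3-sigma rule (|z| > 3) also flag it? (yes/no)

z = (796 − 204.40) / 186.02 = 3.18.
|z| = 3.18 > 3.

yes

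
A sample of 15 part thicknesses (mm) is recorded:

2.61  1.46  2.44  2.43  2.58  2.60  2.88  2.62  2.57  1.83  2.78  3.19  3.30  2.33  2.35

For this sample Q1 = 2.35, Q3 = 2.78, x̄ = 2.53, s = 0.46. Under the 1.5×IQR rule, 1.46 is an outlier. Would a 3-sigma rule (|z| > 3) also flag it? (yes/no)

z = (1.46 − 2.53) / 0.46 = -2.33.
|z| = 2.33 ≤ 3.

no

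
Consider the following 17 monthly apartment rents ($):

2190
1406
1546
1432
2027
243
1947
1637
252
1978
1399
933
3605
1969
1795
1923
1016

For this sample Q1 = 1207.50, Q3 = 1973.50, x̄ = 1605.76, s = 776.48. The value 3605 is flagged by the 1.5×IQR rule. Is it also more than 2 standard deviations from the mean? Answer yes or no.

yes

z = (3605 − 1605.76) / 776.48 = 2.57.
|z| = 2.57 > 2.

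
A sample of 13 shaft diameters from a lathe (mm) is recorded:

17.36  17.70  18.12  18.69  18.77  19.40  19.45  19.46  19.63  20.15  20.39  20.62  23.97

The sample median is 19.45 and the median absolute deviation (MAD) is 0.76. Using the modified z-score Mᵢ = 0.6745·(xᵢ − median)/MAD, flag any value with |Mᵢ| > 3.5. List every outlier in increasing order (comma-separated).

|Mᵢ| > 3.5 ⇔ |xᵢ − 19.45| > 3.5·0.76/0.6745 = 3.94.
So outliers lie outside [15.51, 23.39].
23.97: M = 4.01 → outlier.

23.97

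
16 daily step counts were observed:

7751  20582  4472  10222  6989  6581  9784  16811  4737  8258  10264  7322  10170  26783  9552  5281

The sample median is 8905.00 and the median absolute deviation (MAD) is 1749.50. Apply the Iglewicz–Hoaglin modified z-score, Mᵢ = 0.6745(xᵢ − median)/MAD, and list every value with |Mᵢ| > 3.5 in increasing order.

|Mᵢ| > 3.5 ⇔ |xᵢ − 8905.00| > 3.5·1749.50/0.6745 = 9078.21.
So outliers lie outside [-173.21, 17983.21].
20582: M = 4.50 → outlier.
26783: M = 6.89 → outlier.

20582, 26783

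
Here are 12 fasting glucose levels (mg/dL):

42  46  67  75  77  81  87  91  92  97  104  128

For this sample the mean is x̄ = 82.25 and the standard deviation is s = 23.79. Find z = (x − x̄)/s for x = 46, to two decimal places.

z = (46 − 82.25) / 23.79 = -1.52.

-1.52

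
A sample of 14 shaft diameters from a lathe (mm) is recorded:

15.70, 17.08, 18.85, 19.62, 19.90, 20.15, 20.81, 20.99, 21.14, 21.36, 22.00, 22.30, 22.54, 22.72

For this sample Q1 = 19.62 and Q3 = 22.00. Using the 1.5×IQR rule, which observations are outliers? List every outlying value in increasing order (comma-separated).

IQR = Q3 − Q1 = 22.00 − 19.62 = 2.38.
Lower fence = Q1 − 1.5·IQR = 19.62 − 3.57 = 16.05.
Upper fence = Q3 + 1.5·IQR = 22.00 + 3.57 = 25.57.
15.70 < 16.05 → outlier.
All remaining values lie within [16.05, 25.57].

15.70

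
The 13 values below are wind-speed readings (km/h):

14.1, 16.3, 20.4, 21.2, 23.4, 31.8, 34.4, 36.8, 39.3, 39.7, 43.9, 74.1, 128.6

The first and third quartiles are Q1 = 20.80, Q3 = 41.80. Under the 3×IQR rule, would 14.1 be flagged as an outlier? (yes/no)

IQR = Q3 − Q1 = 41.80 − 20.80 = 21.00.
Lower fence = Q1 − 3·IQR = 20.80 − 63.00 = -42.20.
Upper fence = Q3 + 3·IQR = 41.80 + 63.00 = 104.80.
14.1 lies within [-42.20, 104.80].

no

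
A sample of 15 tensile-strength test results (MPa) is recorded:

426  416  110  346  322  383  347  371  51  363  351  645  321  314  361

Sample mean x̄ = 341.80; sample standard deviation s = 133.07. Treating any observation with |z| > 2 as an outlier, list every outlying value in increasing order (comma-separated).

Cutoffs at x̄ ± 2s: 341.80 ± 2·133.07 = [75.66, 607.94].
51: z = -2.19, |z| > 2 → outlier.
645: z = 2.28, |z| > 2 → outlier.
Every other value lies within [75.66, 607.94].

51, 645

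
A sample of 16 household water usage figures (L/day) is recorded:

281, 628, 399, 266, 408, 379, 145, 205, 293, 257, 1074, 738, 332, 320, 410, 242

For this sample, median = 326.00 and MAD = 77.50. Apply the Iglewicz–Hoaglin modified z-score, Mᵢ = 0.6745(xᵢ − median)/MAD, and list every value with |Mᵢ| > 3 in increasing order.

738, 1074

|Mᵢ| > 3 ⇔ |xᵢ − 326.00| > 3·77.50/0.6745 = 344.70.
So outliers lie outside [-18.70, 670.70].
738: M = 3.59 → outlier.
1074: M = 6.51 → outlier.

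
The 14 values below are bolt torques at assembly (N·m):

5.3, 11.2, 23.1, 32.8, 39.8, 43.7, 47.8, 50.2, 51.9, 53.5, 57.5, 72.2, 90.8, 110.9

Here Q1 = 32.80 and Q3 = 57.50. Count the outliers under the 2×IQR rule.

IQR = 24.70; fences at 32.80 − 49.40 = -16.60 and 57.50 + 49.40 = 106.90.
Outside the cutoffs: 110.9.

1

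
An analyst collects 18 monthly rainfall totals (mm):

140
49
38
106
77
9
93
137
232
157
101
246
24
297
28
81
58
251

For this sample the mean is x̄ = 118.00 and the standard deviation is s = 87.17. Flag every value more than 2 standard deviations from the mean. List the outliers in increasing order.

Cutoffs at x̄ ± 2s: 118.00 ± 2·87.17 = [-56.34, 292.34].
297: z = 2.05, |z| > 2 → outlier.
Every other value lies within [-56.34, 292.34].

297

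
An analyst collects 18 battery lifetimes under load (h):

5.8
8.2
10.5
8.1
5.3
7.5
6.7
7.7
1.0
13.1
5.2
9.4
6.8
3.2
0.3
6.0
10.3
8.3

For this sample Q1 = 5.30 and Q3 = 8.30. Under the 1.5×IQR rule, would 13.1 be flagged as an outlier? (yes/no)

yes

IQR = Q3 − Q1 = 8.30 − 5.30 = 3.00.
Lower fence = Q1 − 1.5·IQR = 5.30 − 4.50 = 0.80.
Upper fence = Q3 + 1.5·IQR = 8.30 + 4.50 = 12.80.
13.1 lies above the upper fence.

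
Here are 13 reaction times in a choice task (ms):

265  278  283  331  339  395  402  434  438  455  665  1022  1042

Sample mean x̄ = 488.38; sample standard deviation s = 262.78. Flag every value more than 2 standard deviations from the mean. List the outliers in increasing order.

Cutoffs at x̄ ± 2s: 488.38 ± 2·262.78 = [-37.18, 1013.94].
1022: z = 2.03, |z| > 2 → outlier.
1042: z = 2.11, |z| > 2 → outlier.
Every other value lies within [-37.18, 1013.94].

1022, 1042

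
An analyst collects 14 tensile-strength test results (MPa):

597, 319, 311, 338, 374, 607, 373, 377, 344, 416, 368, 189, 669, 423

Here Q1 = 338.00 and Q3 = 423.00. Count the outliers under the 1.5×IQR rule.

4

IQR = 85.00; fences at 338.00 − 127.50 = 210.50 and 423.00 + 127.50 = 550.50.
Outside the cutoffs: 189, 597, 607, 669.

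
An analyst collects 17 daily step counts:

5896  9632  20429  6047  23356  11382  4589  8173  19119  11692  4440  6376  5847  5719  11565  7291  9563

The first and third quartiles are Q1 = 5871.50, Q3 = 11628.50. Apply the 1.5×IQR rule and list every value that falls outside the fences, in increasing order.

IQR = Q3 − Q1 = 11628.50 − 5871.50 = 5757.00.
Lower fence = Q1 − 1.5·IQR = 5871.50 − 8635.50 = -2764.00.
Upper fence = Q3 + 1.5·IQR = 11628.50 + 8635.50 = 20264.00.
20429 > 20264.00 → outlier.
23356 > 20264.00 → outlier.
All remaining values lie within [-2764.00, 20264.00].

20429, 23356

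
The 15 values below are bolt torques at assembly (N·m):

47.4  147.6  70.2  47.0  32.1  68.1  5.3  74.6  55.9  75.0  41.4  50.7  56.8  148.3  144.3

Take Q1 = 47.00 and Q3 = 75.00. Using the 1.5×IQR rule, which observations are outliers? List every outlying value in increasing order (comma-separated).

IQR = Q3 − Q1 = 75.00 − 47.00 = 28.00.
Lower fence = Q1 − 1.5·IQR = 47.00 − 42.00 = 5.00.
Upper fence = Q3 + 1.5·IQR = 75.00 + 42.00 = 117.00.
144.3 > 117.00 → outlier.
147.6 > 117.00 → outlier.
148.3 > 117.00 → outlier.
All remaining values lie within [5.00, 117.00].

144.3, 147.6, 148.3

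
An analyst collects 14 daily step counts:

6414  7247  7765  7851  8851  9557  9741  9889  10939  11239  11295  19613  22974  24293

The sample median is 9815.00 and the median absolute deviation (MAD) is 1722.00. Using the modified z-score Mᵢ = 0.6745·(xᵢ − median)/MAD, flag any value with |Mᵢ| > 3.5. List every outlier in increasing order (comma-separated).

|Mᵢ| > 3.5 ⇔ |xᵢ − 9815.00| > 3.5·1722.00/0.6745 = 8935.51.
So outliers lie outside [879.49, 18750.51].
19613: M = 3.84 → outlier.
22974: M = 5.15 → outlier.
24293: M = 5.67 → outlier.

19613, 22974, 24293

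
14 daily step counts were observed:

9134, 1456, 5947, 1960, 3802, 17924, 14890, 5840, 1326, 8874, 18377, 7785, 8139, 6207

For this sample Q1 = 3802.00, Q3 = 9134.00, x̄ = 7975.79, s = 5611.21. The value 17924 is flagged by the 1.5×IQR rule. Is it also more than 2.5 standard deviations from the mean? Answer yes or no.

z = (17924 − 7975.79) / 5611.21 = 1.77.
|z| = 1.77 ≤ 2.5.

no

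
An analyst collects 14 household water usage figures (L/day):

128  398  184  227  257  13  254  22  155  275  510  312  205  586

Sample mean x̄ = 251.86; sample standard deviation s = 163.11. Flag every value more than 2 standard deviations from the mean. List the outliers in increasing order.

Cutoffs at x̄ ± 2s: 251.86 ± 2·163.11 = [-74.36, 578.08].
586: z = 2.05, |z| > 2 → outlier.
Every other value lies within [-74.36, 578.08].

586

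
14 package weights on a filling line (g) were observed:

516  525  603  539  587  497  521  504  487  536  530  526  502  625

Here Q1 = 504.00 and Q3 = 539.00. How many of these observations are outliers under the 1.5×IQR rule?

IQR = 35.00; fences at 504.00 − 52.50 = 451.50 and 539.00 + 52.50 = 591.50.
Outside the cutoffs: 603, 625.

2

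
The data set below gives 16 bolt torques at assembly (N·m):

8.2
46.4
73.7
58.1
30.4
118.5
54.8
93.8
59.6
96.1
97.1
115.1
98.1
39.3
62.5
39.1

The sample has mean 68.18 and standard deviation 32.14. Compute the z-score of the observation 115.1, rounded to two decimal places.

z = (115.1 − 68.18) / 32.14 = 1.46.

1.46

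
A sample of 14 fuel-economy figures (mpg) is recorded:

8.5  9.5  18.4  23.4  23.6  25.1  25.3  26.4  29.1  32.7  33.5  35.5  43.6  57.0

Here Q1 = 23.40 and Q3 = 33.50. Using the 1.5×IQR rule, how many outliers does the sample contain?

IQR = 10.10; fences at 23.40 − 15.15 = 8.25 and 33.50 + 15.15 = 48.65.
Outside the cutoffs: 57.0.

1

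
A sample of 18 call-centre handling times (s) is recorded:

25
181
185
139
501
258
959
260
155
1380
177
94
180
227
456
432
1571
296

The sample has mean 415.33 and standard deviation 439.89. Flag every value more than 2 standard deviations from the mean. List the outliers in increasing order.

Cutoffs at x̄ ± 2s: 415.33 ± 2·439.89 = [-464.45, 1295.11].
1380: z = 2.19, |z| > 2 → outlier.
1571: z = 2.63, |z| > 2 → outlier.
Every other value lies within [-464.45, 1295.11].

1380, 1571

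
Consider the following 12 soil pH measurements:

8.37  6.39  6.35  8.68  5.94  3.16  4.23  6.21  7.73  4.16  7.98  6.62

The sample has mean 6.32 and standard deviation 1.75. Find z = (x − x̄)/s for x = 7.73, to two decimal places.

0.81

z = (7.73 − 6.32) / 1.75 = 0.81.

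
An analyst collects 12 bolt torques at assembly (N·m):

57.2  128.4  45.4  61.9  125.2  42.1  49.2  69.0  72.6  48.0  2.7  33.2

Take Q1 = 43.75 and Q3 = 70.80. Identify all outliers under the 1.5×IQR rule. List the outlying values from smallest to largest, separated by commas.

IQR = Q3 − Q1 = 70.80 − 43.75 = 27.05.
Lower fence = Q1 − 1.5·IQR = 43.75 − 40.575 = 3.175.
Upper fence = Q3 + 1.5·IQR = 70.80 + 40.575 = 111.375.
2.7 < 3.175 → outlier.
125.2 > 111.375 → outlier.
128.4 > 111.375 → outlier.
All remaining values lie within [3.175, 111.375].

2.7, 125.2, 128.4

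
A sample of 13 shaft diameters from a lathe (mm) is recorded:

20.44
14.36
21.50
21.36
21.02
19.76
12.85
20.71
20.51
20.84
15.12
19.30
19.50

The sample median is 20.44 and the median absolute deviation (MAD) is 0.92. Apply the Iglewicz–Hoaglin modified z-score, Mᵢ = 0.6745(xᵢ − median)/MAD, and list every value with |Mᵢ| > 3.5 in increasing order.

|Mᵢ| > 3.5 ⇔ |xᵢ − 20.44| > 3.5·0.92/0.6745 = 4.77.
So outliers lie outside [15.67, 25.21].
12.85: M = -5.56 → outlier.
14.36: M = -4.46 → outlier.
15.12: M = -3.90 → outlier.

12.85, 14.36, 15.12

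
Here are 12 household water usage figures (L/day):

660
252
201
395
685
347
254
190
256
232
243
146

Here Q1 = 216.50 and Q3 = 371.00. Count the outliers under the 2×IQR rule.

1

IQR = 154.50; fences at 216.50 − 309.00 = -92.50 and 371.00 + 309.00 = 680.00.
Outside the cutoffs: 685.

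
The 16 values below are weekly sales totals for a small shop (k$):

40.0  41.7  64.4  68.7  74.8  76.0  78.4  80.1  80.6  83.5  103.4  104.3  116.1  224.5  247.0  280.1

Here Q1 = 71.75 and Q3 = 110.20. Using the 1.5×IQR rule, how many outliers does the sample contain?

IQR = 38.45; fences at 71.75 − 57.675 = 14.075 and 110.20 + 57.675 = 167.875.
Outside the cutoffs: 224.5, 247.0, 280.1.

3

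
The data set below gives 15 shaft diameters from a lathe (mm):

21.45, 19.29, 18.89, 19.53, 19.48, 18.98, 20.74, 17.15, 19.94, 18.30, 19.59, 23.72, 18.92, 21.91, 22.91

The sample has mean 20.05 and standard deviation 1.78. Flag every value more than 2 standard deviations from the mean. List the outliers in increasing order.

23.72

Cutoffs at x̄ ± 2s: 20.05 ± 2·1.78 = [16.49, 23.61].
23.72: z = 2.06, |z| > 2 → outlier.
Every other value lies within [16.49, 23.61].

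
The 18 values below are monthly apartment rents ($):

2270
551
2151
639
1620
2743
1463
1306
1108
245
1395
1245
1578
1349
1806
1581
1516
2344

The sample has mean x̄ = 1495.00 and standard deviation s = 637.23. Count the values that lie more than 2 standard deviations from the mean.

0

Cutoffs: x̄ ± 2s = [220.54, 2769.46].
Every value lies within the cutoffs.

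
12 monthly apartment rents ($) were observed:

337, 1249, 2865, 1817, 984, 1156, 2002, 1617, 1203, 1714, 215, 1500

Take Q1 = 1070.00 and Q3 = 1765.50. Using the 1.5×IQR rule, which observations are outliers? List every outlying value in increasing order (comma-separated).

IQR = Q3 − Q1 = 1765.50 − 1070.00 = 695.50.
Lower fence = Q1 − 1.5·IQR = 1070.00 − 1043.25 = 26.75.
Upper fence = Q3 + 1.5·IQR = 1765.50 + 1043.25 = 2808.75.
2865 > 2808.75 → outlier.
All remaining values lie within [26.75, 2808.75].

2865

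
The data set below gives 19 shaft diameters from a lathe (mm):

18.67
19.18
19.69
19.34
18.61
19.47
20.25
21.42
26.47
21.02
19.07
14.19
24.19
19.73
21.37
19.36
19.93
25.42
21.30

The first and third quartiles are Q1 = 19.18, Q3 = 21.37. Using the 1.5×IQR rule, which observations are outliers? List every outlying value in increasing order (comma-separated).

14.19, 25.42, 26.47

IQR = Q3 − Q1 = 21.37 − 19.18 = 2.19.
Lower fence = Q1 − 1.5·IQR = 19.18 − 3.285 = 15.895.
Upper fence = Q3 + 1.5·IQR = 21.37 + 3.285 = 24.655.
14.19 < 15.895 → outlier.
25.42 > 24.655 → outlier.
26.47 > 24.655 → outlier.
All remaining values lie within [15.895, 24.655].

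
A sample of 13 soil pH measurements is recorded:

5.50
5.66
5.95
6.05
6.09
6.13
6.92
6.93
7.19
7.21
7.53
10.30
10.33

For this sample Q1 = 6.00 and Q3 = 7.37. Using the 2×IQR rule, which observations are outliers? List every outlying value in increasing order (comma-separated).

IQR = Q3 − Q1 = 7.37 − 6.00 = 1.37.
Lower fence = Q1 − 2·IQR = 6.00 − 2.74 = 3.26.
Upper fence = Q3 + 2·IQR = 7.37 + 2.74 = 10.11.
10.30 > 10.11 → outlier.
10.33 > 10.11 → outlier.
All remaining values lie within [3.26, 10.11].

10.30, 10.33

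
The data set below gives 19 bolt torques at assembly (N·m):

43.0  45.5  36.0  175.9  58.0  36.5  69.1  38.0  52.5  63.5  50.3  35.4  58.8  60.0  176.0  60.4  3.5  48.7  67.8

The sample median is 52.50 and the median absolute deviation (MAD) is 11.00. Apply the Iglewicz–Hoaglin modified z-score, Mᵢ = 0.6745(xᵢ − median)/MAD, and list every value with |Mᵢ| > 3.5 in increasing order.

175.9, 176.0

|Mᵢ| > 3.5 ⇔ |xᵢ − 52.50| > 3.5·11.00/0.6745 = 57.08.
So outliers lie outside [-4.58, 109.58].
175.9: M = 7.57 → outlier.
176.0: M = 7.57 → outlier.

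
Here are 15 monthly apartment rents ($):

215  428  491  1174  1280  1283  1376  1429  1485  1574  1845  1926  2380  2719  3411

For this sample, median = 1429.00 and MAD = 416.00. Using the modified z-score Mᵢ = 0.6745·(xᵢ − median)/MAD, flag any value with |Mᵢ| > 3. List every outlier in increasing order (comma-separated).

|Mᵢ| > 3 ⇔ |xᵢ − 1429.00| > 3·416.00/0.6745 = 1850.26.
So outliers lie outside [-421.26, 3279.26].
3411: M = 3.21 → outlier.

3411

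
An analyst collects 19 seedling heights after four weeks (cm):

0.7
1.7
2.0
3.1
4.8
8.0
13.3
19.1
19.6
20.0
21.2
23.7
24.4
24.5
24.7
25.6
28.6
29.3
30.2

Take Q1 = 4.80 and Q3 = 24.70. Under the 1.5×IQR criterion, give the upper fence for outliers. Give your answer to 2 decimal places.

IQR = Q3 − Q1 = 24.70 − 4.80 = 19.90.
Lower fence = Q1 − 1.5·IQR = 4.80 − 29.85 = -25.05.
Upper fence = Q3 + 1.5·IQR = 24.70 + 29.85 = 54.55.

54.55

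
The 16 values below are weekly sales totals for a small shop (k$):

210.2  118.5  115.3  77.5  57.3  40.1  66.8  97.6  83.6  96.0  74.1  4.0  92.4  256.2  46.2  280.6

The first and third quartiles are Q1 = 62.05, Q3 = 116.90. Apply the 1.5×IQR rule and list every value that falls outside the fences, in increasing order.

IQR = Q3 − Q1 = 116.90 − 62.05 = 54.85.
Lower fence = Q1 − 1.5·IQR = 62.05 − 82.275 = -20.225.
Upper fence = Q3 + 1.5·IQR = 116.90 + 82.275 = 199.175.
210.2 > 199.175 → outlier.
256.2 > 199.175 → outlier.
280.6 > 199.175 → outlier.
All remaining values lie within [-20.225, 199.175].

210.2, 256.2, 280.6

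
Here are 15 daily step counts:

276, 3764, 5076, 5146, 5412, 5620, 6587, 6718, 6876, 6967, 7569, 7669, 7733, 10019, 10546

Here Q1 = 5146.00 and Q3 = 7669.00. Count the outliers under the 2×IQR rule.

IQR = 2523.00; fences at 5146.00 − 5046.00 = 100.00 and 7669.00 + 5046.00 = 12715.00.
Every value lies within the cutoffs.

0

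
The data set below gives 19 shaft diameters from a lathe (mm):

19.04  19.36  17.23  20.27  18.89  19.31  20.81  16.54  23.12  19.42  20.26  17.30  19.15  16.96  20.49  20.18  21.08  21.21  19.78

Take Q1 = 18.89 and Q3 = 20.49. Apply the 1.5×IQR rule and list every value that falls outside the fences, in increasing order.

23.12

IQR = Q3 − Q1 = 20.49 − 18.89 = 1.60.
Lower fence = Q1 − 1.5·IQR = 18.89 − 2.40 = 16.49.
Upper fence = Q3 + 1.5·IQR = 20.49 + 2.40 = 22.89.
23.12 > 22.89 → outlier.
All remaining values lie within [16.49, 22.89].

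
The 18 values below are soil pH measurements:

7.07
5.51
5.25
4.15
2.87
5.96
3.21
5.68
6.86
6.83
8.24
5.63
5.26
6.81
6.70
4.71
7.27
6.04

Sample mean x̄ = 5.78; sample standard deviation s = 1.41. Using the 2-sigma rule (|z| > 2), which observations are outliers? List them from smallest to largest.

Cutoffs at x̄ ± 2s: 5.78 ± 2·1.41 = [2.96, 8.60].
2.87: z = -2.06, |z| > 2 → outlier.
Every other value lies within [2.96, 8.60].

2.87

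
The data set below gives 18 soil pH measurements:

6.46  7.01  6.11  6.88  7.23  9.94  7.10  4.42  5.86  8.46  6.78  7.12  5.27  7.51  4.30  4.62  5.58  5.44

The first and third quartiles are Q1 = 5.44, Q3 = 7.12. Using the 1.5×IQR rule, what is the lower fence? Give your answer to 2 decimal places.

IQR = Q3 − Q1 = 7.12 − 5.44 = 1.68.
Lower fence = Q1 − 1.5·IQR = 5.44 − 2.52 = 2.92.
Upper fence = Q3 + 1.5·IQR = 7.12 + 2.52 = 9.64.

2.92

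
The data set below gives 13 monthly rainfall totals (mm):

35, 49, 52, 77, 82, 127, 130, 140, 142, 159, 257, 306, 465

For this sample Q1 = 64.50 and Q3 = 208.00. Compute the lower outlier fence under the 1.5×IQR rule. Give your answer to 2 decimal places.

-150.75

IQR = Q3 − Q1 = 208.00 − 64.50 = 143.50.
Lower fence = Q1 − 1.5·IQR = 64.50 − 215.25 = -150.75.
Upper fence = Q3 + 1.5·IQR = 208.00 + 215.25 = 423.25.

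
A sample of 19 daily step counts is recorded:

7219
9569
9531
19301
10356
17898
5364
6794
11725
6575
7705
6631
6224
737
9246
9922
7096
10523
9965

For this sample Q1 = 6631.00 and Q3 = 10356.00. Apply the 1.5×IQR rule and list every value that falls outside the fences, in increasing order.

737, 17898, 19301

IQR = Q3 − Q1 = 10356.00 − 6631.00 = 3725.00.
Lower fence = Q1 − 1.5·IQR = 6631.00 − 5587.50 = 1043.50.
Upper fence = Q3 + 1.5·IQR = 10356.00 + 5587.50 = 15943.50.
737 < 1043.50 → outlier.
17898 > 15943.50 → outlier.
19301 > 15943.50 → outlier.
All remaining values lie within [1043.50, 15943.50].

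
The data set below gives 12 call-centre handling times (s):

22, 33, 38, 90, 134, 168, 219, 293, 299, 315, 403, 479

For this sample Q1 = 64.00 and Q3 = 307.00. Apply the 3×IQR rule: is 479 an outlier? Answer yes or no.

no

IQR = Q3 − Q1 = 307.00 − 64.00 = 243.00.
Lower fence = Q1 − 3·IQR = 64.00 − 729.00 = -665.00.
Upper fence = Q3 + 3·IQR = 307.00 + 729.00 = 1036.00.
479 lies within [-665.00, 1036.00].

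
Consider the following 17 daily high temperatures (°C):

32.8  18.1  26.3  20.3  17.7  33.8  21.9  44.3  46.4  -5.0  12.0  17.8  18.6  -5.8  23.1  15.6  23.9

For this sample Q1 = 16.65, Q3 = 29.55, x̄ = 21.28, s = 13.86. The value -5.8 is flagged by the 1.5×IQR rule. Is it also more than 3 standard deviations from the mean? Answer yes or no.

z = (-5.8 − 21.28) / 13.86 = -1.95.
|z| = 1.95 ≤ 3.

no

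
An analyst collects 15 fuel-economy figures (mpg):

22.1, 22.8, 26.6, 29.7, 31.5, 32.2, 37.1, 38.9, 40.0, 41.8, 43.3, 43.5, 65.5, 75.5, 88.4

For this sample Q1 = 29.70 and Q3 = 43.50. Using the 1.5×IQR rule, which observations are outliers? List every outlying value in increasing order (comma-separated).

65.5, 75.5, 88.4

IQR = Q3 − Q1 = 43.50 − 29.70 = 13.80.
Lower fence = Q1 − 1.5·IQR = 29.70 − 20.70 = 9.00.
Upper fence = Q3 + 1.5·IQR = 43.50 + 20.70 = 64.20.
65.5 > 64.20 → outlier.
75.5 > 64.20 → outlier.
88.4 > 64.20 → outlier.
All remaining values lie within [9.00, 64.20].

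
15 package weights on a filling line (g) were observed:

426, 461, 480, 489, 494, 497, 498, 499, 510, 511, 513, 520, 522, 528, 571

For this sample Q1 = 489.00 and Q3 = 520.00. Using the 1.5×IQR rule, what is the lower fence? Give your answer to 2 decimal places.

442.50

IQR = Q3 − Q1 = 520.00 − 489.00 = 31.00.
Lower fence = Q1 − 1.5·IQR = 489.00 − 46.50 = 442.50.
Upper fence = Q3 + 1.5·IQR = 520.00 + 46.50 = 566.50.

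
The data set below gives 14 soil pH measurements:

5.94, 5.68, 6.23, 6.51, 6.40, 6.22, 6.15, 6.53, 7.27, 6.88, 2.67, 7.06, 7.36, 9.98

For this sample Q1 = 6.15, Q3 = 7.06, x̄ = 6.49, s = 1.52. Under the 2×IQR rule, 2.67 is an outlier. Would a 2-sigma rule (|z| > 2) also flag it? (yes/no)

yes

z = (2.67 − 6.49) / 1.52 = -2.51.
|z| = 2.51 > 2.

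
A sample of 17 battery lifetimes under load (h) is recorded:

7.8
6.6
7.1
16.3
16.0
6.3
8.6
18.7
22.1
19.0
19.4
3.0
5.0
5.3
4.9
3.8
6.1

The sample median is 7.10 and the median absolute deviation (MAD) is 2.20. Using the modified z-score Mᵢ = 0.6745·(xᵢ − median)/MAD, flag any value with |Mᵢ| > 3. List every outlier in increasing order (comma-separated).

|Mᵢ| > 3 ⇔ |xᵢ − 7.10| > 3·2.20/0.6745 = 9.79.
So outliers lie outside [-2.69, 16.89].
18.7: M = 3.56 → outlier.
19.0: M = 3.65 → outlier.
19.4: M = 3.77 → outlier.
22.1: M = 4.60 → outlier.

18.7, 19.0, 19.4, 22.1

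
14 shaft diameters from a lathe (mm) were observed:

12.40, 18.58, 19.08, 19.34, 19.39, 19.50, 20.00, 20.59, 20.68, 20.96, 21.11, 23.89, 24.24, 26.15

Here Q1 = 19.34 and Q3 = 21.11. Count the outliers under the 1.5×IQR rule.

4

IQR = 1.77; fences at 19.34 − 2.655 = 16.685 and 21.11 + 2.655 = 23.765.
Outside the cutoffs: 12.40, 23.89, 24.24, 26.15.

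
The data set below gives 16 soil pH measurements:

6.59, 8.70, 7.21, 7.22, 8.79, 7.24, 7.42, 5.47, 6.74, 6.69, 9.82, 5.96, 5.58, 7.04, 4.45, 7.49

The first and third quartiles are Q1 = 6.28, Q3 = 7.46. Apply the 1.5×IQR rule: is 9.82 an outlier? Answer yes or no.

IQR = Q3 − Q1 = 7.46 − 6.28 = 1.18.
Lower fence = Q1 − 1.5·IQR = 6.28 − 1.77 = 4.51.
Upper fence = Q3 + 1.5·IQR = 7.46 + 1.77 = 9.23.
9.82 lies above the upper fence.

yes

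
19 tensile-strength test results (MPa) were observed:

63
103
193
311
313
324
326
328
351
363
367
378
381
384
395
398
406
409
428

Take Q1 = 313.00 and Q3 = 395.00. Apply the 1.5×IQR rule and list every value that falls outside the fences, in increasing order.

IQR = Q3 − Q1 = 395.00 − 313.00 = 82.00.
Lower fence = Q1 − 1.5·IQR = 313.00 − 123.00 = 190.00.
Upper fence = Q3 + 1.5·IQR = 395.00 + 123.00 = 518.00.
63 < 190.00 → outlier.
103 < 190.00 → outlier.
All remaining values lie within [190.00, 518.00].

63, 103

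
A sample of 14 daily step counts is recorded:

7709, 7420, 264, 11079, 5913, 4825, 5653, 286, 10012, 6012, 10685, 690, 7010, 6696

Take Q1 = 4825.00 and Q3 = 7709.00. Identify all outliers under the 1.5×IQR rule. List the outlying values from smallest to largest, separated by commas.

264, 286

IQR = Q3 − Q1 = 7709.00 − 4825.00 = 2884.00.
Lower fence = Q1 − 1.5·IQR = 4825.00 − 4326.00 = 499.00.
Upper fence = Q3 + 1.5·IQR = 7709.00 + 4326.00 = 12035.00.
264 < 499.00 → outlier.
286 < 499.00 → outlier.
All remaining values lie within [499.00, 12035.00].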